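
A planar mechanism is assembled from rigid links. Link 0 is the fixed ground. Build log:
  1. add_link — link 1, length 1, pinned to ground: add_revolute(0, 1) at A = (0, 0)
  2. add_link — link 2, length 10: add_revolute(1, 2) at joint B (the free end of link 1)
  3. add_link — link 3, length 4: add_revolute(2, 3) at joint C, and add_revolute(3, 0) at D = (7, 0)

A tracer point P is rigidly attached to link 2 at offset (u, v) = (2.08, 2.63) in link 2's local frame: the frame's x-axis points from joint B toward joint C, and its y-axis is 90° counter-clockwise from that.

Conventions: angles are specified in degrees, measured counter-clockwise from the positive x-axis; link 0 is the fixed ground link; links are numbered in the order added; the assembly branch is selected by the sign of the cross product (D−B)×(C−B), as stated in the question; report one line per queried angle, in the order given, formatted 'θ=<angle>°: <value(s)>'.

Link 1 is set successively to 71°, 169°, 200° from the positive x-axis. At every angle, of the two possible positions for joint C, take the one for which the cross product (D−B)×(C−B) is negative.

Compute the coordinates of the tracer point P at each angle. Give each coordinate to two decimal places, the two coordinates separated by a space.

A=(0,0), D=(7.00,0)
θ=71°: B = A + 1.00·(cos71°, sin71°) = (0.3256, 0.9455)
θ=71°: |BD| = 6.7411
θ=71°: circle(B,10.00) ∩ circle(D,4.00): a=9.6010, h=2.7966
θ=71°:   candidates: C₊=(10.2239,2.3678) cross=18.852; C₋=(9.4394,-3.1701) cross=-18.852
θ=71°:   branch - wants cross < 0 → take C=(9.4394,-3.1701) (cross=-18.852)
θ=71°: ex = (C−B)/|BC| = (0.9114,-0.4116); ey = (0.4116,0.9114)
θ=71°: P = B + 2.08·ex + 2.63·ey = (3.3036,2.4864)
θ=169°: B = A + 1.00·(cos169°, sin169°) = (-0.9816, 0.1908)
θ=169°: |BD| = 7.9839
θ=169°: circle(B,10.00) ∩ circle(D,4.00): a=9.2525, h=3.7935
θ=169°:   candidates: C₊=(8.3589,3.7621) cross=30.287; C₋=(8.1776,-3.8227) cross=-30.287
θ=169°:   branch - wants cross < 0 → take C=(8.1776,-3.8227) (cross=-30.287)
θ=169°: ex = (C−B)/|BC| = (0.9159,-0.4014); ey = (0.4014,0.9159)
θ=169°: P = B + 2.08·ex + 2.63·ey = (1.9791,1.7649)
θ=200°: B = A + 1.00·(cos200°, sin200°) = (-0.9397, -0.3420)
θ=200°: |BD| = 7.9471
θ=200°: circle(B,10.00) ∩ circle(D,4.00): a=9.2585, h=3.7789
θ=200°:   candidates: C₊=(8.1476,3.8318) cross=30.031; C₋=(8.4729,-3.7190) cross=-30.031
θ=200°:   branch - wants cross < 0 → take C=(8.4729,-3.7190) (cross=-30.031)
θ=200°: ex = (C−B)/|BC| = (0.9413,-0.3377); ey = (0.3377,0.9413)
θ=200°: P = B + 2.08·ex + 2.63·ey = (1.9063,1.4311)

θ=71°: 3.30 2.49
θ=169°: 1.98 1.76
θ=200°: 1.91 1.43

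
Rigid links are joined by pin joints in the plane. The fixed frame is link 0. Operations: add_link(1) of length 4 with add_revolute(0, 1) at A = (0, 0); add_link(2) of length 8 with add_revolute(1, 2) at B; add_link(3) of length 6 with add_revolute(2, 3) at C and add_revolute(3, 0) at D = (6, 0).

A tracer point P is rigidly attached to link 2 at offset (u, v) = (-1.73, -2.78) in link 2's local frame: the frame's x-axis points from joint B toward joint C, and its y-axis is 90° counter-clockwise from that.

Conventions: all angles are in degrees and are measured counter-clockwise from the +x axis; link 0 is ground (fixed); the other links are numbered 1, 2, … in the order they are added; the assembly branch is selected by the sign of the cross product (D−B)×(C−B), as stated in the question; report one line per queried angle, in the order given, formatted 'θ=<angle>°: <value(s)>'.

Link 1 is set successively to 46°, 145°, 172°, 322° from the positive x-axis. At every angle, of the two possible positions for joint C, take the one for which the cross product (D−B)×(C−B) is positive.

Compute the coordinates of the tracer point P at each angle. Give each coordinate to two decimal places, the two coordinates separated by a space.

A=(0,0), D=(6.00,0)
θ=46°: B = A + 4.00·(cos46°, sin46°) = (2.7786, 2.8774)
θ=46°: |BD| = 4.3193
θ=46°: circle(B,8.00) ∩ circle(D,6.00): a=5.4009, h=5.9017
θ=46°:   candidates: C₊=(10.7382,3.6810) cross=25.491; C₋=(2.8752,-5.1221) cross=-25.491
θ=46°:   branch + wants cross > 0 → take C=(10.7382,3.6810) (cross=25.491)
θ=46°: ex = (C−B)/|BC| = (0.9949,0.1005); ey = (-0.1005,0.9949)
θ=46°: P = B + -1.73·ex + -2.78·ey = (1.3367,-0.0624)
θ=145°: B = A + 4.00·(cos145°, sin145°) = (-3.2766, 2.2943)
θ=145°: |BD| = 9.5561
θ=145°: circle(B,8.00) ∩ circle(D,6.00): a=6.2431, h=5.0024
θ=145°:   candidates: C₊=(3.9849,5.6515) cross=47.803; C₋=(1.5829,-4.0607) cross=-47.803
θ=145°:   branch + wants cross > 0 → take C=(3.9849,5.6515) (cross=47.803)
θ=145°: ex = (C−B)/|BC| = (0.9077,0.4196); ey = (-0.4196,0.9077)
θ=145°: P = B + -1.73·ex + -2.78·ey = (-3.6803,-0.9551)
θ=172°: B = A + 4.00·(cos172°, sin172°) = (-3.9611, 0.5567)
θ=172°: |BD| = 9.9766
θ=172°: circle(B,8.00) ∩ circle(D,6.00): a=6.3916, h=4.8112
θ=172°:   candidates: C₊=(2.6890,5.0037) cross=47.999; C₋=(2.1521,-4.6037) cross=-47.999
θ=172°:   branch + wants cross > 0 → take C=(2.6890,5.0037) (cross=47.999)
θ=172°: ex = (C−B)/|BC| = (0.8313,0.5559); ey = (-0.5559,0.8313)
θ=172°: P = B + -1.73·ex + -2.78·ey = (-3.8538,-2.7159)
θ=322°: B = A + 4.00·(cos322°, sin322°) = (3.1520, -2.4626)
θ=322°: |BD| = 3.7650
θ=322°: circle(B,8.00) ∩ circle(D,6.00): a=5.6009, h=5.7122
θ=322°:   candidates: C₊=(3.6525,5.5217) cross=21.507; C₋=(11.1250,-3.1200) cross=-21.507
θ=322°:   branch + wants cross > 0 → take C=(3.6525,5.5217) (cross=21.507)
θ=322°: ex = (C−B)/|BC| = (0.0626,0.9980); ey = (-0.9980,0.0626)
θ=322°: P = B + -1.73·ex + -2.78·ey = (5.8184,-4.3632)

θ=46°: 1.34 -0.06
θ=145°: -3.68 -0.96
θ=172°: -3.85 -2.72
θ=322°: 5.82 -4.36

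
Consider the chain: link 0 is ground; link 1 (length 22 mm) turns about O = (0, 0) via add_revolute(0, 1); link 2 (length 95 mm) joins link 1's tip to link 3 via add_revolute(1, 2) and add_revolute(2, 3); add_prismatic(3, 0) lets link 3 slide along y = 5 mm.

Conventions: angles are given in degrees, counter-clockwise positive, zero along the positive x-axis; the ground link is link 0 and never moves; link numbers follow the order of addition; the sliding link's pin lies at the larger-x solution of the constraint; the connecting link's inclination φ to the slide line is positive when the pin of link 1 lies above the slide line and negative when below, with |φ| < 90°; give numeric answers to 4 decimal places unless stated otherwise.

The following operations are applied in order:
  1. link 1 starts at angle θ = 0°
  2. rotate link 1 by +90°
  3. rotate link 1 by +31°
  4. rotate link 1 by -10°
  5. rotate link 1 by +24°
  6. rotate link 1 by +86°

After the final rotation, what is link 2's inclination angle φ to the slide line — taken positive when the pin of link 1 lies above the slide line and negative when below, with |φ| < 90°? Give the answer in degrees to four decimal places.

geometry: r = 22 mm, L = 95 mm, e = 5 mm; θ starts at 0°
rotate link 1 by +90°: θ ← 0° +90° = 90°
rotate link 1 by +31°: θ ← 90° +31° = 121°
rotate link 1 by -10°: θ ← 121° -10° = 111°
rotate link 1 by +24°: θ ← 111° +24° = 135°
rotate link 1 by +86°: θ ← 135° +86° = 221°
h = r sin θ − e = -14.433299 − 5 = -19.433299
sin φ = h / L = -19.433299 / 95 = -0.20456104
φ = arcsin(-0.20456104) = -11.803804°

-11.8038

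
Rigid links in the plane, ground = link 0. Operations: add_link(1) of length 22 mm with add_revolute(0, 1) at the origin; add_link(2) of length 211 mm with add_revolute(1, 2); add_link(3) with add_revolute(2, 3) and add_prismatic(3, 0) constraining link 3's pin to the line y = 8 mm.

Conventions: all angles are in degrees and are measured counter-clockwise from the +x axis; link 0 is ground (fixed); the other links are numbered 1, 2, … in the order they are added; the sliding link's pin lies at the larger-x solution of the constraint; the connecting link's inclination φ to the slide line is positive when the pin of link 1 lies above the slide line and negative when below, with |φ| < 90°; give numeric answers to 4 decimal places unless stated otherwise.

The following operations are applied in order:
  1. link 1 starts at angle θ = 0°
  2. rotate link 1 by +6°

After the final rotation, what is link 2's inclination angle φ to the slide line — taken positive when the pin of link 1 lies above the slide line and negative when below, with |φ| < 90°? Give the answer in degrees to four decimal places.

geometry: r = 22 mm, L = 211 mm, e = 8 mm; θ starts at 0°
rotate link 1 by +6°: θ ← 0° +6° = 6°
h = r sin θ − e = 2.299626 − 8 = -5.700374
sin φ = h / L = -5.700374 / 211 = -0.02701599
φ = arcsin(-0.02701599) = -1.548091°

-1.5481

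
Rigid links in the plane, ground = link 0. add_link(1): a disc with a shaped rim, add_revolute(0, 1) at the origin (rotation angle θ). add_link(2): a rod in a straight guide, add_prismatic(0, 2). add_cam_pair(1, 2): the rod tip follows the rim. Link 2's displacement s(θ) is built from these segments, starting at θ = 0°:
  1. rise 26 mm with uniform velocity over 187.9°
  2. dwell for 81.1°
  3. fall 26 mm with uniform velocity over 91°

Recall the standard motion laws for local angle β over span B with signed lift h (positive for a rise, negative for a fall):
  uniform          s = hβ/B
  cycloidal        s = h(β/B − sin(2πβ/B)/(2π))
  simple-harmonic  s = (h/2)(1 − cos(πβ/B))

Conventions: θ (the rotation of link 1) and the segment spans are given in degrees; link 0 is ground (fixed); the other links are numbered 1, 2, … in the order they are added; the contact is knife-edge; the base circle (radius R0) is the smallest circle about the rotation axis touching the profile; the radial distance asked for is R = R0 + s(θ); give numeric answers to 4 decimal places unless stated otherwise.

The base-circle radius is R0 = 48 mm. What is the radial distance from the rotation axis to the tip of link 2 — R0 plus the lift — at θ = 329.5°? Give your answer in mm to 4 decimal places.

segment 1 (0° to 187.9°, uniform, h = 26) is passed completely: s = 0.0000 + (26) = 26.0000
segment 2 (187.9° to 269°, dwell): s unchanged at 26.0000
θ = 329.5° falls in segment 3 (269° to 360°, uniform, h = -26): β = 329.5 − 269 = 60.5°, B = 91°; Δs = -26·60.5/91 = -17.2857; s = 26.0000 − 17.2857 = 8.7143
R = R0 + s = 48 + 8.7143 = 56.7143

56.7143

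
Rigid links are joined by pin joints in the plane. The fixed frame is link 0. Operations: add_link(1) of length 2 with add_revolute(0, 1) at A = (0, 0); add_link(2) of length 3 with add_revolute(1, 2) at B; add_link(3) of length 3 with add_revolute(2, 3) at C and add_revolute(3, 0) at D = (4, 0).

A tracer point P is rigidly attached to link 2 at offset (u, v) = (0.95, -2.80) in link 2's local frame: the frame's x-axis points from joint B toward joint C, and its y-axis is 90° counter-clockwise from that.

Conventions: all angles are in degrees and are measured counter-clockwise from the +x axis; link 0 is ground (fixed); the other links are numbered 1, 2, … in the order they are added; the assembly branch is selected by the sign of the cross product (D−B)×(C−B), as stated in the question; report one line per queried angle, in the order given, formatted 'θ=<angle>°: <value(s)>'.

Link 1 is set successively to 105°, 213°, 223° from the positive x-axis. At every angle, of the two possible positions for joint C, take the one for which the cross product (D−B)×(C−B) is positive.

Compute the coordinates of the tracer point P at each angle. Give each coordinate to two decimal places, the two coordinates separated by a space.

A=(0,0), D=(4.00,0)
θ=105°: B = A + 2.00·(cos105°, sin105°) = (-0.5176, 1.9319)
θ=105°: |BD| = 4.9134
θ=105°: circle(B,3.00) ∩ circle(D,3.00): a=2.4567, h=1.7218
θ=105°:   candidates: C₊=(2.4182,2.5491) cross=8.460; C₋=(1.0642,-0.6172) cross=-8.460
θ=105°:   branch + wants cross > 0 → take C=(2.4182,2.5491) (cross=8.460)
θ=105°: ex = (C−B)/|BC| = (0.9786,0.2057); ey = (-0.2057,0.9786)
θ=105°: P = B + 0.95·ex + -2.80·ey = (0.9881,-0.6128)
θ=213°: B = A + 2.00·(cos213°, sin213°) = (-1.6773, -1.0893)
θ=213°: |BD| = 5.7809
θ=213°: circle(B,3.00) ∩ circle(D,3.00): a=2.8904, h=0.8033
θ=213°:   candidates: C₊=(1.0100,0.2443) cross=4.644; C₋=(1.3127,-1.3336) cross=-4.644
θ=213°:   branch + wants cross > 0 → take C=(1.0100,0.2443) (cross=4.644)
θ=213°: ex = (C−B)/|BC| = (0.8958,0.4445); ey = (-0.4445,0.8958)
θ=213°: P = B + 0.95·ex + -2.80·ey = (0.4183,-3.1751)
θ=223°: B = A + 2.00·(cos223°, sin223°) = (-1.4627, -1.3640)
θ=223°: |BD| = 5.6304
θ=223°: circle(B,3.00) ∩ circle(D,3.00): a=2.8152, h=1.0366
θ=223°:   candidates: C₊=(1.0175,0.3237) cross=5.837; C₋=(1.5198,-1.6877) cross=-5.837
θ=223°:   branch + wants cross > 0 → take C=(1.0175,0.3237) (cross=5.837)
θ=223°: ex = (C−B)/|BC| = (0.8267,0.5626); ey = (-0.5626,0.8267)
θ=223°: P = B + 0.95·ex + -2.80·ey = (0.8979,-3.1444)

θ=105°: 0.99 -0.61
θ=213°: 0.42 -3.18
θ=223°: 0.90 -3.14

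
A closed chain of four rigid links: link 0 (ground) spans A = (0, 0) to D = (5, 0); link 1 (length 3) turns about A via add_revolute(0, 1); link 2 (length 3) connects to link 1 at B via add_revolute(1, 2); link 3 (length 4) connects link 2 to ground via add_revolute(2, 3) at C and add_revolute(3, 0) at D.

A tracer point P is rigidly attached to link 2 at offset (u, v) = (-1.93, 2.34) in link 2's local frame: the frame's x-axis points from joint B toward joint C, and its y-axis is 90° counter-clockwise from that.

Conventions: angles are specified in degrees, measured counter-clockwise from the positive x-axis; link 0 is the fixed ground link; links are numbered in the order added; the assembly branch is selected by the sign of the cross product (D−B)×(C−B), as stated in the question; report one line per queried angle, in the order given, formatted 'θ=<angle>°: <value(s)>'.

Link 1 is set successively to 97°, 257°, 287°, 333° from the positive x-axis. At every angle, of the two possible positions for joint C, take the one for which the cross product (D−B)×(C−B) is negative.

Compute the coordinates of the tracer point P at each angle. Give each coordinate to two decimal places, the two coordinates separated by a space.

A=(0,0), D=(5.00,0)
θ=97°: B = A + 3.00·(cos97°, sin97°) = (-0.3656, 2.9776)
θ=97°: |BD| = 6.1365
θ=97°: circle(B,3.00) ∩ circle(D,4.00): a=2.4979, h=1.6615
θ=97°:   candidates: C₊=(2.6247,3.2184) cross=10.196; C₋=(1.0122,0.3128) cross=-10.196
θ=97°:   branch - wants cross < 0 → take C=(1.0122,0.3128) (cross=-10.196)
θ=97°: ex = (C−B)/|BC| = (0.4593,-0.8883); ey = (0.8883,0.4593)
θ=97°: P = B + -1.93·ex + 2.34·ey = (0.8266,5.7668)
θ=257°: B = A + 3.00·(cos257°, sin257°) = (-0.6749, -2.9231)
θ=257°: |BD| = 6.3835
θ=257°: circle(B,3.00) ∩ circle(D,4.00): a=2.6434, h=1.4185
θ=257°:   candidates: C₊=(1.0256,-0.4516) cross=9.055; C₋=(2.3247,-2.9737) cross=-9.055
θ=257°:   branch - wants cross < 0 → take C=(2.3247,-2.9737) (cross=-9.055)
θ=257°: ex = (C−B)/|BC| = (0.9999,-0.0169); ey = (0.0169,0.9999)
θ=257°: P = B + -1.93·ex + 2.34·ey = (-2.5651,-0.5509)
θ=287°: B = A + 3.00·(cos287°, sin287°) = (0.8771, -2.8689)
θ=287°: |BD| = 5.0228
θ=287°: circle(B,3.00) ∩ circle(D,4.00): a=1.8146, h=2.3890
θ=287°:   candidates: C₊=(1.0021,0.1285) cross=11.999; C₋=(3.7311,-3.7934) cross=-11.999
θ=287°:   branch - wants cross < 0 → take C=(3.7311,-3.7934) (cross=-11.999)
θ=287°: ex = (C−B)/|BC| = (0.9513,-0.3082); ey = (0.3082,0.9513)
θ=287°: P = B + -1.93·ex + 2.34·ey = (-0.2379,-0.0480)
θ=333°: B = A + 3.00·(cos333°, sin333°) = (2.6730, -1.3620)
θ=333°: |BD| = 2.6963
θ=333°: circle(B,3.00) ∩ circle(D,4.00): a=0.0500, h=2.9996
θ=333°:   candidates: C₊=(1.2010,1.2521) cross=8.088; C₋=(4.2314,-3.9255) cross=-8.088
θ=333°:   branch - wants cross < 0 → take C=(4.2314,-3.9255) (cross=-8.088)
θ=333°: ex = (C−B)/|BC| = (0.5195,-0.8545); ey = (0.8545,0.5195)
θ=333°: P = B + -1.93·ex + 2.34·ey = (3.6700,1.5027)

θ=97°: 0.83 5.77
θ=257°: -2.57 -0.55
θ=287°: -0.24 -0.05
θ=333°: 3.67 1.50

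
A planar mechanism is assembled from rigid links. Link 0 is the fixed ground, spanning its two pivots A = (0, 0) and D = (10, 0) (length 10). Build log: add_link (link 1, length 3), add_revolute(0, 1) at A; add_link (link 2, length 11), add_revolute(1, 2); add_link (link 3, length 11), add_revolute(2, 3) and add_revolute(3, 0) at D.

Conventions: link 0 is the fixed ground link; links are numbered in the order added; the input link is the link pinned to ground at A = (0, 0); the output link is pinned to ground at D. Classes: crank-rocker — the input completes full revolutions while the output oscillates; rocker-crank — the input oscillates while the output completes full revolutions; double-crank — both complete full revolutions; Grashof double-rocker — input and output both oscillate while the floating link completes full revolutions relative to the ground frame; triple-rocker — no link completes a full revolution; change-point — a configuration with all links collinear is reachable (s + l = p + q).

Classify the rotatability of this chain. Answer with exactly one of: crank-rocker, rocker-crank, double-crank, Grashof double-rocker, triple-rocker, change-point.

lengths: ground=10, input=3, coupler=11, output=11
sorted: s=3 (shortest), l=11 (longest), p+q=21
s + l = 14 vs p + q = 21
s + l < p + q (Grashof) with shortest = input link → crank-rocker

crank-rocker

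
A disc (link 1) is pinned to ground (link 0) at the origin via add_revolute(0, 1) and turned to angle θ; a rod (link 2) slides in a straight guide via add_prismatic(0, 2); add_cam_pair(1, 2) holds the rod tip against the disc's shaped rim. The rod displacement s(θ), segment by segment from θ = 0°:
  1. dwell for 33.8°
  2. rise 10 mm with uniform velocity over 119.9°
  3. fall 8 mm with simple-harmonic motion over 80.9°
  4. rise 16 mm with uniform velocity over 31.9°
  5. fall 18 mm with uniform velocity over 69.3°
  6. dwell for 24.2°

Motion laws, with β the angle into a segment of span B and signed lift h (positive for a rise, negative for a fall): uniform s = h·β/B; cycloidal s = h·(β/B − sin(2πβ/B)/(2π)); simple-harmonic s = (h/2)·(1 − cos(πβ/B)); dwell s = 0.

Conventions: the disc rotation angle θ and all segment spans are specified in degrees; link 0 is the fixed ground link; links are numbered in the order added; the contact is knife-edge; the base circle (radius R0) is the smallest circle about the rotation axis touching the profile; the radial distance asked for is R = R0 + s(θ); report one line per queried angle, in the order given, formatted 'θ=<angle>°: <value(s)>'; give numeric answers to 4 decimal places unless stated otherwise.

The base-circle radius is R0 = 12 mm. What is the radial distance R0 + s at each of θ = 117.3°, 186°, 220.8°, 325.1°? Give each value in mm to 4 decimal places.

segment 1 (0° to 33.8°, dwell): s unchanged at 0.0000
θ = 117.3° falls in segment 2 (33.8° to 153.7°, uniform, h = 10): β = 117.3 − 33.8 = 83.5°, B = 119.9°; Δs = 10·83.5/119.9 = 6.9641; s = 0.0000 + 6.9641 = 6.9641
segment 2 (33.8° to 153.7°, uniform, h = 10) is passed completely: s = 0.0000 + (10) = 10.0000
θ = 186° falls in segment 3 (153.7° to 234.6°, simple-harmonic, h = -8): β = 186 − 153.7 = 32.3°, B = 80.9°; Δs = -8/2·(1 − cos(π·0.3993)) = -2.7551; s = 10.0000 − 2.7551 = 7.2449
θ = 220.8° falls in segment 3 (153.7° to 234.6°, simple-harmonic, h = -8): β = 220.8 − 153.7 = 67.1°, B = 80.9°; Δs = -8/2·(1 − cos(π·0.8294)) = -7.4392; s = 10.0000 − 7.4392 = 2.5608
segment 3 (153.7° to 234.6°, simple-harmonic, h = -8) is passed completely: s = 10.0000 + (-8) = 2.0000
segment 4 (234.6° to 266.5°, uniform, h = 16) is passed completely: s = 2.0000 + (16) = 18.0000
θ = 325.1° falls in segment 5 (266.5° to 335.8°, uniform, h = -18): β = 325.1 − 266.5 = 58.6°, B = 69.3°; Δs = -18·58.6/69.3 = -15.2208; s = 18.0000 − 15.2208 = 2.7792
θ=117.3°: R = R0 + s = 12 + 6.9641 = 18.9641
θ=186°: R = R0 + s = 12 + 7.2449 = 19.2449
θ=220.8°: R = R0 + s = 12 + 2.5608 = 14.5608
θ=325.1°: R = R0 + s = 12 + 2.7792 = 14.7792

θ=117.3°: 18.9641
θ=186°: 19.2449
θ=220.8°: 14.5608
θ=325.1°: 14.7792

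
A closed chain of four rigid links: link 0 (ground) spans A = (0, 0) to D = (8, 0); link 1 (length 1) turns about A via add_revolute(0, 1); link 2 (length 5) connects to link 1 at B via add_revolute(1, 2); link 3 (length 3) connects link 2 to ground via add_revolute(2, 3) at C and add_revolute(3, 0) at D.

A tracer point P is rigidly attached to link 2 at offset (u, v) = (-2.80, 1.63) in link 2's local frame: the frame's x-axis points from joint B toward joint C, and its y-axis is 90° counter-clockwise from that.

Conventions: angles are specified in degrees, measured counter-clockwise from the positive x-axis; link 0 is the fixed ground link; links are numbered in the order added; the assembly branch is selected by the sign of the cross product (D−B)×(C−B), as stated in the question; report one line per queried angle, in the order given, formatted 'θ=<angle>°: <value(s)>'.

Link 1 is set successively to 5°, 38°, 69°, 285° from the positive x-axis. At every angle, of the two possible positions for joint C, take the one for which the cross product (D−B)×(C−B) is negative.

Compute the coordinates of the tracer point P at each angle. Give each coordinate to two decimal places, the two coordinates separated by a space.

A=(0,0), D=(8.00,0)
θ=5°: B = A + 1.00·(cos5°, sin5°) = (0.9962, 0.0872)
θ=5°: |BD| = 7.0043
θ=5°: circle(B,5.00) ∩ circle(D,3.00): a=4.6443, h=1.8521
θ=5°:   candidates: C₊=(5.6632,1.8813) cross=12.973; C₋=(5.6171,-1.8226) cross=-12.973
θ=5°:   branch - wants cross < 0 → take C=(5.6171,-1.8226) (cross=-12.973)
θ=5°: ex = (C−B)/|BC| = (0.9242,-0.3819); ey = (0.3819,0.9242)
θ=5°: P = B + -2.80·ex + 1.63·ey = (-0.9689,2.6630)
θ=38°: B = A + 1.00·(cos38°, sin38°) = (0.7880, 0.6157)
θ=38°: |BD| = 7.2382
θ=38°: circle(B,5.00) ∩ circle(D,3.00): a=4.7244, h=1.6372
θ=38°:   candidates: C₊=(5.6345,1.8451) cross=11.851; C₋=(5.3560,-1.4175) cross=-11.851
θ=38°:   branch - wants cross < 0 → take C=(5.3560,-1.4175) (cross=-11.851)
θ=38°: ex = (C−B)/|BC| = (0.9136,-0.4066); ey = (0.4066,0.9136)
θ=38°: P = B + -2.80·ex + 1.63·ey = (-1.1073,3.2434)
θ=69°: B = A + 1.00·(cos69°, sin69°) = (0.3584, 0.9336)
θ=69°: |BD| = 7.6984
θ=69°: circle(B,5.00) ∩ circle(D,3.00): a=4.8884, h=1.0505
θ=69°:   candidates: C₊=(5.3381,1.3835) cross=8.087; C₋=(5.0833,-0.7020) cross=-8.087
θ=69°:   branch - wants cross < 0 → take C=(5.0833,-0.7020) (cross=-8.087)
θ=69°: ex = (C−B)/|BC| = (0.9450,-0.3271); ey = (0.3271,0.9450)
θ=69°: P = B + -2.80·ex + 1.63·ey = (-1.7544,3.3898)
θ=285°: B = A + 1.00·(cos285°, sin285°) = (0.2588, -0.9659)
θ=285°: |BD| = 7.8012
θ=285°: circle(B,5.00) ∩ circle(D,3.00): a=4.9261, h=0.8565
θ=285°:   candidates: C₊=(5.0409,0.4940) cross=6.682; C₋=(5.2531,-1.2059) cross=-6.682
θ=285°:   branch - wants cross < 0 → take C=(5.2531,-1.2059) (cross=-6.682)
θ=285°: ex = (C−B)/|BC| = (0.9988,-0.0480); ey = (0.0480,0.9988)
θ=285°: P = B + -2.80·ex + 1.63·ey = (-2.4597,0.7966)

θ=5°: -0.97 2.66
θ=38°: -1.11 3.24
θ=69°: -1.75 3.39
θ=285°: -2.46 0.80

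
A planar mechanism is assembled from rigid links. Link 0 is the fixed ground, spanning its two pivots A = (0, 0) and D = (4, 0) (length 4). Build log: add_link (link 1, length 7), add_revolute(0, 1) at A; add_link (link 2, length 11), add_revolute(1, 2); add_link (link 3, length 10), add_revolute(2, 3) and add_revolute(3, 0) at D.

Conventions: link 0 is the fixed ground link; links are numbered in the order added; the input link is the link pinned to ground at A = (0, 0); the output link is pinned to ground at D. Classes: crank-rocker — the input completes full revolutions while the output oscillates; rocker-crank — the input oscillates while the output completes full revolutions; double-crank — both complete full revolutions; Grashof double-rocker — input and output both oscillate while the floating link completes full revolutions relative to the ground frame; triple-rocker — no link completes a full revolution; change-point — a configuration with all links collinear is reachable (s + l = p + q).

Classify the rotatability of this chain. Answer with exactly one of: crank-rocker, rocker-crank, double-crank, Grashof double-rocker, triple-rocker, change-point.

lengths: ground=4, input=7, coupler=11, output=10
sorted: s=4 (shortest), l=11 (longest), p+q=17
s + l = 15 vs p + q = 17
s + l < p + q (Grashof) with shortest = ground link → double-crank

double-crank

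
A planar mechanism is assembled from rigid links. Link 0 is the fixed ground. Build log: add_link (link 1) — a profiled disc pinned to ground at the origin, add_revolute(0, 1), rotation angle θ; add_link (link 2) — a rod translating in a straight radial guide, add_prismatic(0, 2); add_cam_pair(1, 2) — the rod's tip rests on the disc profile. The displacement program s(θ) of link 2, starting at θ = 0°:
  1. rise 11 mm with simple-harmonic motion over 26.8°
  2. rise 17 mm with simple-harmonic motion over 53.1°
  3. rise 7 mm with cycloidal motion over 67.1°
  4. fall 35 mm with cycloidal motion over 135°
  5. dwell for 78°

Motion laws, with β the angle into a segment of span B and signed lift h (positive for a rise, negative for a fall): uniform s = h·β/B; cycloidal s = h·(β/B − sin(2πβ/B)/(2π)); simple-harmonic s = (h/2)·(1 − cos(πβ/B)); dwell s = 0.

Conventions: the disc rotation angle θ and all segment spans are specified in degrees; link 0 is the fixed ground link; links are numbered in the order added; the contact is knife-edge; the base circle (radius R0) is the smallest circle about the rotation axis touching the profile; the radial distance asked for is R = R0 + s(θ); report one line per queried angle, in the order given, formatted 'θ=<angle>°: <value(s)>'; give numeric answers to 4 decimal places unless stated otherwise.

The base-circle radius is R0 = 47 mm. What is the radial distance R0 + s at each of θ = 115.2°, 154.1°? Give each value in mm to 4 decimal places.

seg 1 [0°–26.8°] simple-harmonic, h=11: full span → s += 11 → s = 11.0000
seg 2 [26.8°–79.9°] simple-harmonic, h=17: full span → s += 17 → s = 28.0000
seg 3 [79.9°–147°] cycloidal, h=7: θ=115.2° here. β=35.3, B=67.1. 7·(0.5261 − sin(2π·0.5261)/(2π)) = 3.8643 → s = 31.8643
seg 3 [79.9°–147°] cycloidal, h=7: full span → s += 7 → s = 35.0000
seg 4 [147°–282°] cycloidal, h=-35: θ=154.1° here. β=7.1, B=135. -35·(0.0526 − sin(2π·0.0526)/(2π)) = -0.0333 → s = 34.9667
θ=115.2°: R = R0 + s = 47 + 31.8643 = 78.8643
θ=154.1°: R = R0 + s = 47 + 34.9667 = 81.9667

θ=115.2°: 78.8643
θ=154.1°: 81.9667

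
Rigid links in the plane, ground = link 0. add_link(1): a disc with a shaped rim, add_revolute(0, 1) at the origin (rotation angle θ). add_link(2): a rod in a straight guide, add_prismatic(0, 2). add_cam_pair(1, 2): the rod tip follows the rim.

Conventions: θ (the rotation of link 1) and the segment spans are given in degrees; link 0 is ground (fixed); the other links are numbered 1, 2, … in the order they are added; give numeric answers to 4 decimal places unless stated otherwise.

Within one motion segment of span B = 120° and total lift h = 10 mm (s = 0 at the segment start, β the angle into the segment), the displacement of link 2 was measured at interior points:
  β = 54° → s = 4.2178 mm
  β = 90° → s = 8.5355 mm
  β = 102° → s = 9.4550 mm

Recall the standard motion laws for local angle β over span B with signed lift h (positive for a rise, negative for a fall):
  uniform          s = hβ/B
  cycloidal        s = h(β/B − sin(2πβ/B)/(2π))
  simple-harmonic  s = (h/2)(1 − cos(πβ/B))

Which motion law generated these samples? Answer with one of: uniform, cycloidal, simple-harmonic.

candidates at β/B = r: uniform s = h·r (linear in β); cycloidal s = h·(r − sin(2πr)/(2π)); simple-harmonic s = (h/2)(1 − cos(πr))
β=54°: printed 4.2178 | uniform 4.5000, cycloidal 4.0082, simple-harmonic 4.2178
β=90°: printed 8.5355 | uniform 7.5000, cycloidal 9.0915, simple-harmonic 8.5355
β=102°: printed 9.4550 | uniform 8.5000, cycloidal 9.7876, simple-harmonic 9.4550
only one law matches every sample → simple-harmonic

simple-harmonic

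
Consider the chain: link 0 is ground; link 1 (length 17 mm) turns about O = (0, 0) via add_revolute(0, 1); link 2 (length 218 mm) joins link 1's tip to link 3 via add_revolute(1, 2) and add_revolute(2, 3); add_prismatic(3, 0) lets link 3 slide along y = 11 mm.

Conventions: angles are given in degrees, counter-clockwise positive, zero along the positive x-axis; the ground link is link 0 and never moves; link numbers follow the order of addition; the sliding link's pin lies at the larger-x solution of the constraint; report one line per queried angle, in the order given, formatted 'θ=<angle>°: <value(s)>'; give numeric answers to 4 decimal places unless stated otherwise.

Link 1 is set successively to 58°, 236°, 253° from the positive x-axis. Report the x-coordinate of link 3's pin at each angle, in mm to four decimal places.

geometry: r = 17 mm, L = 218 mm, e = 11 mm
θ=58°: crank pin P = (r cos θ, r sin θ) = (9.008627, 14.416818)
θ=58°: h = r sin θ − e = 14.416818 − 11 = 3.416818
θ=58°: x = r cos θ + √(L² − h²) = 9.008627 + 217.973222 = 226.981849
θ=236°: crank pin P = (r cos θ, r sin θ) = (-9.506279, -14.093639)
θ=236°: h = r sin θ − e = -14.093639 − 11 = -25.093639
θ=236°: x = r cos θ + √(L² − h²) = -9.506279 + 216.550939 = 207.044660
θ=253°: crank pin P = (r cos θ, r sin θ) = (-4.970319, -16.257181)
θ=253°: h = r sin θ − e = -16.257181 − 11 = -27.257181
θ=253°: x = r cos θ + √(L² − h²) = -4.970319 + 216.289265 = 211.318946

θ=58°: 226.9818
θ=236°: 207.0447
θ=253°: 211.3189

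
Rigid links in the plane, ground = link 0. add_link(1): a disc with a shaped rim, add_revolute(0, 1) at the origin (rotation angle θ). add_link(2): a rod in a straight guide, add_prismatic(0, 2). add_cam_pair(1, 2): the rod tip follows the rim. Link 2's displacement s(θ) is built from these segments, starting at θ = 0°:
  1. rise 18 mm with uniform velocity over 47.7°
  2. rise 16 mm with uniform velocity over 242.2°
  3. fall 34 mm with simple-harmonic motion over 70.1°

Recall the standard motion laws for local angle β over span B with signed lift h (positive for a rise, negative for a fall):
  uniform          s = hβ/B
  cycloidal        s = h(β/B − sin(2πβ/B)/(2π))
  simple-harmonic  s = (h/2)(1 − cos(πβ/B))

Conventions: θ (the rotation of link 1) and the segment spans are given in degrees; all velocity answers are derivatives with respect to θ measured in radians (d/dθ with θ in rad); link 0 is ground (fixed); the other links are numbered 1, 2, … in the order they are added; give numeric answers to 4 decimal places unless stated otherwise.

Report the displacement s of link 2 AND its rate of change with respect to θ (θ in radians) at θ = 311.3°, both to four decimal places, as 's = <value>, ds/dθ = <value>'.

segment 1 (0° to 47.7°, uniform, h = 18) is passed completely: s = 0.0000 + (18) = 18.0000
segment 2 (47.7° to 289.9°, uniform, h = 16) is passed completely: s = 18.0000 + (16) = 34.0000
θ = 311.3° falls in segment 3 (289.9° to 360°, simple-harmonic, h = -34): β = 311.3 − 289.9 = 21.4°, B = 70.1°; Δs = -34/2·(1 − cos(π·0.3053)) = -7.2371; s = 34.0000 − 7.2371 = 26.7629
velocity in seg [289.9°–360°] (simple-harmonic), θ in radians: β = 21.4° = 0.3735 rad, B = 70.1° = 1.2235 rad; ds/dθ = (πh/(2B)) sin(πβ/B) = (π·(-34)/(2·1.2235)) sin(π·0.3053) = -35.735732 mm/rad

s = 26.7629, ds/dθ = -35.7357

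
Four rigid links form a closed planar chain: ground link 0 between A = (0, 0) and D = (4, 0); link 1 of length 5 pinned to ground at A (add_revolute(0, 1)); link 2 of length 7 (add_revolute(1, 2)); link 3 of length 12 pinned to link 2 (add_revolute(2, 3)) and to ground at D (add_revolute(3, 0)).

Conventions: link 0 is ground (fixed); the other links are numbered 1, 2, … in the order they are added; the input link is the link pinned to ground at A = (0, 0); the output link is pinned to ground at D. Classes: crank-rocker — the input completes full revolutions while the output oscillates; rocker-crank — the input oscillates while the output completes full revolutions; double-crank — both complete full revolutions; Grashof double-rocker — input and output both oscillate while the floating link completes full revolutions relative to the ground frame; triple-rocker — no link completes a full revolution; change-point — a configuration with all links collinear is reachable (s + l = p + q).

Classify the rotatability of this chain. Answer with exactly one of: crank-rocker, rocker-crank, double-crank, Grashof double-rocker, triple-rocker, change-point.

lengths: ground=4, input=5, coupler=7, output=12
sorted: s=4 (shortest), l=12 (longest), p+q=12
s + l = 16 vs p + q = 12
s + l > p + q → non-Grashof → no link fully rotates → triple-rocker

triple-rocker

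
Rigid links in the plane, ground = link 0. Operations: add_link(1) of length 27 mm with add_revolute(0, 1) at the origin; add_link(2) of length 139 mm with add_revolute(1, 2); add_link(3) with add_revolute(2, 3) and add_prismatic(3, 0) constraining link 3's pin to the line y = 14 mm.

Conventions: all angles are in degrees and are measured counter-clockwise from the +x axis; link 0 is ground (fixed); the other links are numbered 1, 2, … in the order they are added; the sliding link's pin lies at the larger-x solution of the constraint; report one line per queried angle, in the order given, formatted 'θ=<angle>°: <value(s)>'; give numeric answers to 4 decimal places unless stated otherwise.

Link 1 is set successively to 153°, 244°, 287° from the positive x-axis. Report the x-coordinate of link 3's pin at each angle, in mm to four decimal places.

geometry: r = 27 mm, L = 139 mm, e = 14 mm
θ=153°: crank pin P = (r cos θ, r sin θ) = (-24.057176, 12.257743)
θ=153°: h = r sin θ − e = 12.257743 − 14 = -1.742257
θ=153°: x = r cos θ + √(L² − h²) = -24.057176 + 138.989081 = 114.931905
θ=244°: crank pin P = (r cos θ, r sin θ) = (-11.836021, -24.267439)
θ=244°: h = r sin θ − e = -24.267439 − 14 = -38.267439
θ=244°: x = r cos θ + √(L² − h²) = -11.836021 + 133.628601 = 121.792580
θ=287°: crank pin P = (r cos θ, r sin θ) = (7.894036, -25.820228)
θ=287°: h = r sin θ − e = -25.820228 − 14 = -39.820228
θ=287°: x = r cos θ + √(L² − h²) = 7.894036 + 133.174132 = 141.068168

θ=153°: 114.9319
θ=244°: 121.7926
θ=287°: 141.0682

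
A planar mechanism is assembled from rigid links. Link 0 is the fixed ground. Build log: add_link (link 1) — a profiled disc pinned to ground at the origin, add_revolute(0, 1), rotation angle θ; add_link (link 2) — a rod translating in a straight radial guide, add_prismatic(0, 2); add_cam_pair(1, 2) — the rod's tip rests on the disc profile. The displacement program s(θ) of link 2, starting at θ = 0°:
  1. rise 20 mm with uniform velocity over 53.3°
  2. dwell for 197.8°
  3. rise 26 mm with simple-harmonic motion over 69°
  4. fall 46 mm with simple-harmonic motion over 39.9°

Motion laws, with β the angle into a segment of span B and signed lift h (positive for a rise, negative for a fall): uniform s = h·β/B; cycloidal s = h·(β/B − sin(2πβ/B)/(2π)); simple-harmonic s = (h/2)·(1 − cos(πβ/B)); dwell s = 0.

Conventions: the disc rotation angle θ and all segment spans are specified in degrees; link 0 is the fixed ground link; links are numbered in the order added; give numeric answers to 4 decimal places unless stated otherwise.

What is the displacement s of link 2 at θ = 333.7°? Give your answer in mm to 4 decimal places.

seg 1 [0°–53.3°] uniform, h=20: full span → s += 20 → s = 20.0000
seg 2 [53.3°–251.1°] dwell: s stays 20.0000
seg 3 [251.1°–320.1°] simple-harmonic, h=26: full span → s += 26 → s = 46.0000
seg 4 [320.1°–360°] simple-harmonic, h=-46: θ=333.7° here. β=13.6, B=39.9. -46/2·(1 − cos(π·0.3409)) = -11.9737 → s = 34.0263

34.0263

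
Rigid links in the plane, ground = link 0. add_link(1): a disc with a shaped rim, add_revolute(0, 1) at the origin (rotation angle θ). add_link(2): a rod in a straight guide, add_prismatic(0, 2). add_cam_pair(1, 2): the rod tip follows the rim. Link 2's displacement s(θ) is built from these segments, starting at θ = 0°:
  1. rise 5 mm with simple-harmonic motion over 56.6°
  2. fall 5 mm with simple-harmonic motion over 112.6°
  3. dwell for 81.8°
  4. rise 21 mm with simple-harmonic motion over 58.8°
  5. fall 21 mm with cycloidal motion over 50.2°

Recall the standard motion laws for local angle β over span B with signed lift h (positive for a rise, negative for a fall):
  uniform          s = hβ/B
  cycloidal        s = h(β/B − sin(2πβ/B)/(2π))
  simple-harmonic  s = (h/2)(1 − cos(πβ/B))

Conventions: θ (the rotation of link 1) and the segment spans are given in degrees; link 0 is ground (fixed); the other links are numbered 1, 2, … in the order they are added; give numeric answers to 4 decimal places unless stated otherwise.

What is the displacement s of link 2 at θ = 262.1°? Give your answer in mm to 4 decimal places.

segment 1 (0° to 56.6°, simple-harmonic, h = 5) is passed completely: s = 0.0000 + (5) = 5.0000
segment 2 (56.6° to 169.2°, simple-harmonic, h = -5) is passed completely: s = 5.0000 + (-5) = 0.0000
segment 3 (169.2° to 251°, dwell): s unchanged at 0.0000
θ = 262.1° falls in segment 4 (251° to 309.8°, simple-harmonic, h = 21): β = 262.1 − 251 = 11.1°, B = 58.8°; Δs = 21/2·(1 − cos(π·0.1888)) = 1.7930; s = 0.0000 + 1.7930 = 1.7930

1.7930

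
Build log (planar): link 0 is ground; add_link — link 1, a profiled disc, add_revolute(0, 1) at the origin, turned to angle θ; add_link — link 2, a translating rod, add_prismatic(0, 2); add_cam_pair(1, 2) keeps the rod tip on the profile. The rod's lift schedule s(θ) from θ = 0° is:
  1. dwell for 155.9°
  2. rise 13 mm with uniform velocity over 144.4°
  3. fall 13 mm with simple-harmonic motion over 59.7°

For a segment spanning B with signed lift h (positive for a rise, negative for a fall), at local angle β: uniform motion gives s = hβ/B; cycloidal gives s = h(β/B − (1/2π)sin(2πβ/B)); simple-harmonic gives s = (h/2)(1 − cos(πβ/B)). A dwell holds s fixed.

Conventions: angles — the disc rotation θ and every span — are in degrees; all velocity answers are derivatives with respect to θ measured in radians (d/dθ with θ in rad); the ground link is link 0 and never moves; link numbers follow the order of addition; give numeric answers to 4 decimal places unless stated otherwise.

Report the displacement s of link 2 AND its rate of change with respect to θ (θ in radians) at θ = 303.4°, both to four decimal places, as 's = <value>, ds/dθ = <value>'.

seg 1 [0°–155.9°] dwell: s stays 0.0000
seg 2 [155.9°–300.3°] uniform, h=13: full span → s += 13 → s = 13.0000
seg 3 [300.3°–360°] simple-harmonic, h=-13: θ=303.4° here. β=3.1, B=59.7. -13/2·(1 − cos(π·0.0519)) = -0.0863 → s = 12.9137
velocity in seg [300.3°–360°] (simple-harmonic), θ in radians: β = 3.1° = 0.0541 rad, B = 59.7° = 1.0420 rad; ds/dθ = (πh/(2B)) sin(πβ/B) = (π·(-13)/(2·1.0420)) sin(π·0.0519) = -3.182884 mm/rad

s = 12.9137, ds/dθ = -3.1829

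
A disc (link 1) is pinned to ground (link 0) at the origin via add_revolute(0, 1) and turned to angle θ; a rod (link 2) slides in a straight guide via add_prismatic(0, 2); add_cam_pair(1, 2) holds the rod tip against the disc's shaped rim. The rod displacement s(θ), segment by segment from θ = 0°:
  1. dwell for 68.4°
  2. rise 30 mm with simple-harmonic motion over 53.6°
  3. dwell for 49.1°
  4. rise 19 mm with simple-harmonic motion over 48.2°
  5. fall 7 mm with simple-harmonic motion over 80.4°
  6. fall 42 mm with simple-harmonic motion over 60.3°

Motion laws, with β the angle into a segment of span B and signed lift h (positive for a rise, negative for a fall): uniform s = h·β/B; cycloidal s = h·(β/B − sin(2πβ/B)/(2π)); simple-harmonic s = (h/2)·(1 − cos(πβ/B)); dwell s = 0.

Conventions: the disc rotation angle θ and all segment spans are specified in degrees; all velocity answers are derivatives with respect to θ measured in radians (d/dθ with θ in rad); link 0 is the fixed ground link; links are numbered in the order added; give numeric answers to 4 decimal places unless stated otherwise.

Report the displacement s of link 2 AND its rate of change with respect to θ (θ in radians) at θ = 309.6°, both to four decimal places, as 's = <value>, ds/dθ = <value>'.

segment 1 (0° to 68.4°, dwell): s unchanged at 0.0000
segment 2 (68.4° to 122°, simple-harmonic, h = 30) is passed completely: s = 0.0000 + (30) = 30.0000
segment 3 (122° to 171.1°, dwell): s unchanged at 30.0000
segment 4 (171.1° to 219.3°, simple-harmonic, h = 19) is passed completely: s = 30.0000 + (19) = 49.0000
segment 5 (219.3° to 299.7°, simple-harmonic, h = -7) is passed completely: s = 49.0000 + (-7) = 42.0000
θ = 309.6° falls in segment 6 (299.7° to 360°, simple-harmonic, h = -42): β = 309.6 − 299.7 = 9.9°, B = 60.3°; Δs = -42/2·(1 − cos(π·0.1642)) = -2.7320; s = 42.0000 − 2.7320 = 39.2680
velocity in seg [299.7°–360°] (simple-harmonic), θ in radians: β = 9.9° = 0.1728 rad, B = 60.3° = 1.0524 rad; ds/dθ = (πh/(2B)) sin(πβ/B) = (π·(-42)/(2·1.0524)) sin(π·0.1642) = -30.918074 mm/rad

s = 39.2680, ds/dθ = -30.9181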